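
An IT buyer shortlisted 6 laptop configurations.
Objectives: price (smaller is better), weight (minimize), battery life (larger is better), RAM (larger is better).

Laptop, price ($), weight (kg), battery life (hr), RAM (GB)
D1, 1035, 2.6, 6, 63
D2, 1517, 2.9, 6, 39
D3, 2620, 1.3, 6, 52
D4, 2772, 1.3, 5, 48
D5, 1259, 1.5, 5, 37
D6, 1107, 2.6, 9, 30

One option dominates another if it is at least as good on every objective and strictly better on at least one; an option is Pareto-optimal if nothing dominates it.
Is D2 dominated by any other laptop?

Yes

D1 vs D2: price 1035≤1517, weight 2.6≤2.9, battery life 6≥6, RAM 63≥39 — D1 is at least as good on every objective and strictly better on at least one, so D1 dominates D2.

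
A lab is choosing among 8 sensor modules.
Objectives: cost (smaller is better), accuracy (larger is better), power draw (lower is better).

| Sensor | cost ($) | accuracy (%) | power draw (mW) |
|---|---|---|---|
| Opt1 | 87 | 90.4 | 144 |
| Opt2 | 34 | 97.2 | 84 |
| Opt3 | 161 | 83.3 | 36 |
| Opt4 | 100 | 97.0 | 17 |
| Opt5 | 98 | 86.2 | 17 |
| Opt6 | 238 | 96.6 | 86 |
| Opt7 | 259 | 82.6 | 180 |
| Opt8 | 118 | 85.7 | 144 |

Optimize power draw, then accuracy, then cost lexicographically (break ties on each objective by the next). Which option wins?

Opt4

First minimize power draw: best is 17, kept {Opt4, Opt5}.
Then maximize accuracy: best is 97.0, kept {Opt4}.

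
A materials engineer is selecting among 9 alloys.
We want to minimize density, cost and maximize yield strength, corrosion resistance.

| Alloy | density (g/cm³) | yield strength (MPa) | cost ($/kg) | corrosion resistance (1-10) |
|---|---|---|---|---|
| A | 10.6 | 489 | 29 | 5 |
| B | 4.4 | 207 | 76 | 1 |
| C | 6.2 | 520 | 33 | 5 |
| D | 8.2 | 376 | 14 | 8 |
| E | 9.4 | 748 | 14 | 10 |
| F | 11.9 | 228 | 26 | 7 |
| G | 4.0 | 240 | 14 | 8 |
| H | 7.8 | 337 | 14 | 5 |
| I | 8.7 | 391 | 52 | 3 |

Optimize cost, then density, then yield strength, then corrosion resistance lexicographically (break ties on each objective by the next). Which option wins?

G

First minimize cost: best is 14, kept {D, E, G, H}.
Then minimize density: best is 4.0, kept {G}.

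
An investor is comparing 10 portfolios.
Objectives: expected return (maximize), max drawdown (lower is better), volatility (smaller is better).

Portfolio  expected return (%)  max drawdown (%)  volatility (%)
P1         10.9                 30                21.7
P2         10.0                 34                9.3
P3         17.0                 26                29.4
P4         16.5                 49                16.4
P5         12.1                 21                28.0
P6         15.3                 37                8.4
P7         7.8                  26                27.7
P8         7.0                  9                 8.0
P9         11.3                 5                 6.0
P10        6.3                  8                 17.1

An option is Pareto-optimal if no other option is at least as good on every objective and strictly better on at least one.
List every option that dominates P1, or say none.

P9

P9: expected return 11.3≥10.9, max drawdown 5≤30, volatility 6.0≤21.7 — dominates P1.
Others (P2, P3, P4, P5, P6, P7, P8, P10) are each worse than P1 on at least one objective.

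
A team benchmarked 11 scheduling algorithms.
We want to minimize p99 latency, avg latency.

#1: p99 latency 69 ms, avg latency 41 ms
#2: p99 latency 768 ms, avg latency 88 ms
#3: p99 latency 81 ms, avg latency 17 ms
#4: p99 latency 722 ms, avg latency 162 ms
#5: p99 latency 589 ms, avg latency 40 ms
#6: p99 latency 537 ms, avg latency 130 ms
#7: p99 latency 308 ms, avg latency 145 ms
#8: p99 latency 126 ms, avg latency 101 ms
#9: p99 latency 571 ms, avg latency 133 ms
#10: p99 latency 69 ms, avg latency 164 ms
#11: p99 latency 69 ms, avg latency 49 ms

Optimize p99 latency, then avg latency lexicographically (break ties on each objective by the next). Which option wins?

First minimize p99 latency: best is 69, kept {#1, #10, #11}.
Then minimize avg latency: best is 41, kept {#1}.

#1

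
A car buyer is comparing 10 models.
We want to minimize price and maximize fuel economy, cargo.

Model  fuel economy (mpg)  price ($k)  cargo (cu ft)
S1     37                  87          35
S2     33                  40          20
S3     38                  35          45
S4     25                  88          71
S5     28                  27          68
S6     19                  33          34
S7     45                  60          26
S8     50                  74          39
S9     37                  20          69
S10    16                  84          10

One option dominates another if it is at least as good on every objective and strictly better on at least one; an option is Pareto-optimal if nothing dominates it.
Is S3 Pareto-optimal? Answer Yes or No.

S1: worse on fuel economy (37 vs 38).
S2: worse on fuel economy (33 vs 38).
S4: worse on fuel economy (25 vs 38).
S5: worse on fuel economy (28 vs 38).
S6: worse on fuel economy (19 vs 38).
S7: worse on price (60 vs 35).
S8: worse on price (74 vs 35).
S9: worse on fuel economy (37 vs 38).
S10: worse on fuel economy (16 vs 38).
No option is at least as good as S3 on every objective and strictly better on one.

Yes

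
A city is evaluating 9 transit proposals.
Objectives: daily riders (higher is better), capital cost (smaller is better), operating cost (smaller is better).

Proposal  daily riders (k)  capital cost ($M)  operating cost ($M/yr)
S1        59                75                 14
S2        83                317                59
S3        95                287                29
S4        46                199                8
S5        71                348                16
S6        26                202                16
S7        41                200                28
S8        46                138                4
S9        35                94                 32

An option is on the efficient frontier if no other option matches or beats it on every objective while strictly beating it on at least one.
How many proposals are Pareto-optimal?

S1: not dominated (best capital cost).
S2: dominated by S3 (daily riders 95≥83, capital cost 287≤317, operating cost 29≤59).
S3: not dominated (best daily riders).
S4: dominated by S8 (daily riders 46≥46, capital cost 138≤199, operating cost 4≤8).
S5: not dominated.
S6: dominated by S1 (daily riders 59≥26, capital cost 75≤202, operating cost 14≤16).
S7: dominated by S1 (daily riders 59≥41, capital cost 75≤200, operating cost 14≤28).
S8: not dominated (best operating cost).
S9: dominated by S1 (daily riders 59≥35, capital cost 75≤94, operating cost 14≤32).
Pareto-optimal: S1, S3, S5, S8 → 4.

4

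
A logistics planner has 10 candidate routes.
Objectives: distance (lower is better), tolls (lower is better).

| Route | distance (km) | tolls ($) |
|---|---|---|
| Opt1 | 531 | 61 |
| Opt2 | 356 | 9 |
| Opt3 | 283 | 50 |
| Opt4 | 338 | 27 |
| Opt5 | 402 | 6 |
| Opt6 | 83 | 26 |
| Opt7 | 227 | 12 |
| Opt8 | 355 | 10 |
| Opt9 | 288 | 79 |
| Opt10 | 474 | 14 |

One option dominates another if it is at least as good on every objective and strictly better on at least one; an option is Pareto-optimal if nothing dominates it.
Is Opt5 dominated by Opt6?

Opt6 vs Opt5: Opt6 is worse on tolls (26 vs 6), so it does not dominate Opt5.

No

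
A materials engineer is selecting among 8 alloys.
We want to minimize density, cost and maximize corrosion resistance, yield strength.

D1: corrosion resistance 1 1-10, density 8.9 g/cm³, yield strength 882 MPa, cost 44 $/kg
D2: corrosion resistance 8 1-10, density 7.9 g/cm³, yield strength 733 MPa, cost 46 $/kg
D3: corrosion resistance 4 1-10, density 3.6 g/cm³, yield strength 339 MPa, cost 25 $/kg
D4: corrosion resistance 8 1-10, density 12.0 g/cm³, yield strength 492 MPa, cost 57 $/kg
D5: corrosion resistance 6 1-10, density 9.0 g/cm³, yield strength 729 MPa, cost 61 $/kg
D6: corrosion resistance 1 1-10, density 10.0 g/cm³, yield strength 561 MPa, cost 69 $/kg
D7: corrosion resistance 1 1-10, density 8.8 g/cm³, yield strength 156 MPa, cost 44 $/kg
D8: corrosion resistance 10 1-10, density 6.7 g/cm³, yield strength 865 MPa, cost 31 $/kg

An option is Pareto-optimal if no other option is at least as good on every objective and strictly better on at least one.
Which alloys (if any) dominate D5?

D2, D8

D2: corrosion resistance 8≥6, density 7.9≤9.0, yield strength 733≥729, cost 46≤61 — dominates D5.
D8: corrosion resistance 10≥6, density 6.7≤9.0, yield strength 865≥729, cost 31≤61 — dominates D5.
Others (D1, D3, D4, D6, D7) are each worse than D5 on at least one objective.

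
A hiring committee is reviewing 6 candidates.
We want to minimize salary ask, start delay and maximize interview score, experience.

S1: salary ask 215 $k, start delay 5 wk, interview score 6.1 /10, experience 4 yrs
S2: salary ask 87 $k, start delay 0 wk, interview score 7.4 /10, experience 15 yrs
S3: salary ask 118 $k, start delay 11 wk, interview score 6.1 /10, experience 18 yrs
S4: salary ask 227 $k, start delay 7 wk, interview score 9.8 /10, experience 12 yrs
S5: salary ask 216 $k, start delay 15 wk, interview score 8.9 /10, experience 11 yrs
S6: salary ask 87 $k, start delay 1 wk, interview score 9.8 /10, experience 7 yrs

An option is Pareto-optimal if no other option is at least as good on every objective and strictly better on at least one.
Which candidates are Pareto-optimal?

S1: dominated by S2 (salary ask 87≤215, start delay 0≤5, interview score 7.4≥6.1, experience 15≥4).
S2: not dominated (best start delay).
S3: not dominated (best experience).
S4: not dominated.
S5: not dominated.
S6: not dominated.

S2, S3, S4, S5, S6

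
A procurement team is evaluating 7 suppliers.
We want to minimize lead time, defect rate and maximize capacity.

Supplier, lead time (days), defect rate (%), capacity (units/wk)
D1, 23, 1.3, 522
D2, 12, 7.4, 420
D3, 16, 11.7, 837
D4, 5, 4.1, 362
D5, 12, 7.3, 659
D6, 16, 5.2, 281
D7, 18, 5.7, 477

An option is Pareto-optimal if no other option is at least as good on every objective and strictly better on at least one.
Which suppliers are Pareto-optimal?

D1, D3, D4, D5, D7

D1: not dominated (best defect rate).
D2: dominated by D5 (lead time 12≤12, defect rate 7.3≤7.4, capacity 659≥420).
D3: not dominated (best capacity).
D4: not dominated (best lead time).
D5: not dominated.
D6: dominated by D4 (lead time 5≤16, defect rate 4.1≤5.2, capacity 362≥281).
D7: not dominated.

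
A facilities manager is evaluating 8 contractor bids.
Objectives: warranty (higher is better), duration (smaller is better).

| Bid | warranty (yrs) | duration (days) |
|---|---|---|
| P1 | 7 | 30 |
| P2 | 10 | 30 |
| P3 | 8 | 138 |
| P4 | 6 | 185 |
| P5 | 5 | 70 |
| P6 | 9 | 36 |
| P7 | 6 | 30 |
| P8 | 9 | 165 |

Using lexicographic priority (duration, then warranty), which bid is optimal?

P2

First minimize duration: best is 30, kept {P1, P2, P7}.
Then maximize warranty: best is 10, kept {P2}.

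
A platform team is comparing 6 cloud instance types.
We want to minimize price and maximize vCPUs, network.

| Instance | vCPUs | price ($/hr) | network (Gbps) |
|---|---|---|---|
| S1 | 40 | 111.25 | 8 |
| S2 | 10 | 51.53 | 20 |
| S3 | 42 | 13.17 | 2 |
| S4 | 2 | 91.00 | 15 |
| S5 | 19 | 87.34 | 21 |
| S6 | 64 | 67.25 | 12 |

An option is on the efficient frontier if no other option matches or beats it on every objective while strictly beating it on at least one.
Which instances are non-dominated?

S1: dominated by S6 (vCPUs 64≥40, price 67.25≤111.25, network 12≥8).
S2: not dominated.
S3: not dominated (best price).
S4: dominated by S2 (vCPUs 10≥2, price 51.53≤91.00, network 20≥15).
S5: not dominated (best network).
S6: not dominated (best vCPUs).

S2, S3, S5, S6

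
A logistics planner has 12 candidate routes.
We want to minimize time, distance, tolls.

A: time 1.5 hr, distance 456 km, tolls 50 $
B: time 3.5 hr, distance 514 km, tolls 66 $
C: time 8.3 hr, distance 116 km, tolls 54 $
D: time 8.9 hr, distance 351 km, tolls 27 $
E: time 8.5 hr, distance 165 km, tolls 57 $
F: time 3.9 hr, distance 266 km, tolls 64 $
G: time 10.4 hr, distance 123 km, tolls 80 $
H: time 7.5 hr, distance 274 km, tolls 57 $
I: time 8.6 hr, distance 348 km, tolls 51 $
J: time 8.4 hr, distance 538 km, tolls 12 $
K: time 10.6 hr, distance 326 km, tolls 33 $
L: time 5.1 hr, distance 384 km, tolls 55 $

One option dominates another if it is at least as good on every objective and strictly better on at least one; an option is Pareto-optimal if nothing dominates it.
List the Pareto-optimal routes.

A, C, D, F, H, I, J, K, L

A: not dominated (best time).
B: dominated by A (time 1.5≤3.5, distance 456≤514, tolls 50≤66).
C: not dominated (best distance).
D: not dominated.
E: dominated by C (time 8.3≤8.5, distance 116≤165, tolls 54≤57).
F: not dominated.
G: dominated by C (time 8.3≤10.4, distance 116≤123, tolls 54≤80).
H: not dominated.
I: not dominated.
J: not dominated (best tolls).
K: not dominated.
L: not dominated.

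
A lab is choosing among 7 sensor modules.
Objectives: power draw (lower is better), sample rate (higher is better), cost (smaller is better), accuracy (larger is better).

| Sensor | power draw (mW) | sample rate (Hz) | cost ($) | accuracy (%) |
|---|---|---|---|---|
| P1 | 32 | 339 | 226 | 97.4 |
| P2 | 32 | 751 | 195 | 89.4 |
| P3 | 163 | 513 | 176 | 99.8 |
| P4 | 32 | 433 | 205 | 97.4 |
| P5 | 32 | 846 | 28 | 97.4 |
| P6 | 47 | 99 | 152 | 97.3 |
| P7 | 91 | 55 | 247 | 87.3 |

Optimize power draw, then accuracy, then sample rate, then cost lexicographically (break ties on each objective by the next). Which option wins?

First minimize power draw: best is 32, kept {P1, P2, P4, P5}.
Then maximize accuracy: best is 97.4, kept {P1, P4, P5}.
Then maximize sample rate: best is 846, kept {P5}.

P5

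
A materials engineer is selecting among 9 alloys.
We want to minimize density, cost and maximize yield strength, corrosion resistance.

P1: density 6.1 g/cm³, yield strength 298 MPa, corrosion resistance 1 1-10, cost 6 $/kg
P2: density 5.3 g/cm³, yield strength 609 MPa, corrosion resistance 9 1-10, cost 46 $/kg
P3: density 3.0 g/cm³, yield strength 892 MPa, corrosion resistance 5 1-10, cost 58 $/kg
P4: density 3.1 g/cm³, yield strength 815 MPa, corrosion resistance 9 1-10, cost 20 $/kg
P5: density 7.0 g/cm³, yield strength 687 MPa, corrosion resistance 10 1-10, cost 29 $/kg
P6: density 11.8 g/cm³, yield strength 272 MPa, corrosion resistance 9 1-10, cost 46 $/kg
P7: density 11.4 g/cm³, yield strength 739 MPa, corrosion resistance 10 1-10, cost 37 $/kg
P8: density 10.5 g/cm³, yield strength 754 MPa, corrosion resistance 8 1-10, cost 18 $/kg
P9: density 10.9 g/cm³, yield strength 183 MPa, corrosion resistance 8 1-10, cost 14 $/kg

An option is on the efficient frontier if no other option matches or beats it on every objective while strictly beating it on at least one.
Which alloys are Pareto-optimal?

P1: not dominated (best cost).
P2: dominated by P4 (density 3.1≤5.3, yield strength 815≥609, corrosion resistance 9≥9, cost 20≤46).
P3: not dominated (best density).
P4: not dominated.
P5: not dominated.
P6: dominated by P2 (density 5.3≤11.8, yield strength 609≥272, corrosion resistance 9≥9, cost 46≤46).
P7: not dominated.
P8: not dominated.
P9: not dominated.

P1, P3, P4, P5, P7, P8, P9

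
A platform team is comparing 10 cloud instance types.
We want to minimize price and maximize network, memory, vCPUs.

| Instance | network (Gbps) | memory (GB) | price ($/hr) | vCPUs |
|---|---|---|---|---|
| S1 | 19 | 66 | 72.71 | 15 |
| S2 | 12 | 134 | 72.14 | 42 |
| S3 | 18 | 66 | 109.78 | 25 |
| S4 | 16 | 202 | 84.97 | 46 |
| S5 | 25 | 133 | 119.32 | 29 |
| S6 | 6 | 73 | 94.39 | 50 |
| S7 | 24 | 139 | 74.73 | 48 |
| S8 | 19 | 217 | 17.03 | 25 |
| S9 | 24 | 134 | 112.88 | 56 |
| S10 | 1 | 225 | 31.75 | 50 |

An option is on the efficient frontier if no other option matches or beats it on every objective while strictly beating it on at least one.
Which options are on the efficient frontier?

S1: dominated by S8 (network 19≥19, memory 217≥66, price 17.03≤72.71, vCPUs 25≥15).
S2: not dominated.
S3: dominated by S7 (network 24≥18, memory 139≥66, price 74.73≤109.78, vCPUs 48≥25).
S4: not dominated.
S5: not dominated (best network).
S6: not dominated.
S7: not dominated.
S8: not dominated (best price).
S9: not dominated (best vCPUs).
S10: not dominated (best memory).

S2, S4, S5, S6, S7, S8, S9, S10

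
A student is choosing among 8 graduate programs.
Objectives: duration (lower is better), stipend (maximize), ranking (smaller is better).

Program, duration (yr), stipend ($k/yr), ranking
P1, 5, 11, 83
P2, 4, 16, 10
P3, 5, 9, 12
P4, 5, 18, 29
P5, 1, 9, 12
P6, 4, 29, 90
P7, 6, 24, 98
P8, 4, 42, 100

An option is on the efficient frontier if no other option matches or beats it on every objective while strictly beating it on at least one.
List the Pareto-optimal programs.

P2, P4, P5, P6, P8

P1: dominated by P2 (duration 4≤5, stipend 16≥11, ranking 10≤83).
P2: not dominated (best ranking).
P3: dominated by P2 (duration 4≤5, stipend 16≥9, ranking 10≤12).
P4: not dominated.
P5: not dominated (best duration).
P6: not dominated.
P7: dominated by P6 (duration 4≤6, stipend 29≥24, ranking 90≤98).
P8: not dominated (best stipend).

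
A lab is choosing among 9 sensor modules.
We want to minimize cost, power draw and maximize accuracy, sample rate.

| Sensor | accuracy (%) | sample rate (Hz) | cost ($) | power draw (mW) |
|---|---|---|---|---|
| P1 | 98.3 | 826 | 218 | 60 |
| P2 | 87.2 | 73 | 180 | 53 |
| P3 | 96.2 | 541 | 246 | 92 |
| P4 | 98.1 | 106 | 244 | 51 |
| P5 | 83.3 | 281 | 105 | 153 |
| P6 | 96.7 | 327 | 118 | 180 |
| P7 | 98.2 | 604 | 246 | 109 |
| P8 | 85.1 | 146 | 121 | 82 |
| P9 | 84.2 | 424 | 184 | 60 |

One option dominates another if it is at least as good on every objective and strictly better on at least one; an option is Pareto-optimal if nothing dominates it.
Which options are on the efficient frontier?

P1: not dominated (best accuracy).
P2: not dominated.
P3: dominated by P1 (accuracy 98.3≥96.2, sample rate 826≥541, cost 218≤246, power draw 60≤92).
P4: not dominated (best power draw).
P5: not dominated (best cost).
P6: not dominated.
P7: dominated by P1 (accuracy 98.3≥98.2, sample rate 826≥604, cost 218≤246, power draw 60≤109).
P8: not dominated.
P9: not dominated.

P1, P2, P4, P5, P6, P8, P9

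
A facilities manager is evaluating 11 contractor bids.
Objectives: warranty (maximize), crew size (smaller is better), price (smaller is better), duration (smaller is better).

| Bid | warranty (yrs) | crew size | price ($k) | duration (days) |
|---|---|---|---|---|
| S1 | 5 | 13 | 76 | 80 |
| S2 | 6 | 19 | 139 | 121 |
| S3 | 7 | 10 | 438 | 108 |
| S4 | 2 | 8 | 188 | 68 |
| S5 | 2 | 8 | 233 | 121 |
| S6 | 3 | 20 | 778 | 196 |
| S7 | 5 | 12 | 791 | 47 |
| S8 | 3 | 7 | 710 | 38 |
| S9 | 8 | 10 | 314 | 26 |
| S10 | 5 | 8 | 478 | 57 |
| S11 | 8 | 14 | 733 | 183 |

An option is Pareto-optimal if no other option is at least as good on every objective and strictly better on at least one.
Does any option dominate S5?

Yes

S4 vs S5: warranty 2≥2, crew size 8≤8, price 188≤233, duration 68≤121 — S4 is at least as good on every objective and strictly better on at least one, so S4 dominates S5.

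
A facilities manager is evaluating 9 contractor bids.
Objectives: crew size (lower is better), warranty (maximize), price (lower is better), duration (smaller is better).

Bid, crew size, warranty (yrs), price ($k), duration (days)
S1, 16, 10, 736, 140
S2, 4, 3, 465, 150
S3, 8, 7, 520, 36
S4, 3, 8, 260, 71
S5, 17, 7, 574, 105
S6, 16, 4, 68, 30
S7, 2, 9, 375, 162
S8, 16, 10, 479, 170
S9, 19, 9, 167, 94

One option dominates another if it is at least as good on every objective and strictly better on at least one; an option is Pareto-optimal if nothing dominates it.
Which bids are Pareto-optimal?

S1, S3, S4, S6, S7, S8, S9

S1: not dominated.
S2: dominated by S4 (crew size 3≤4, warranty 8≥3, price 260≤465, duration 71≤150).
S3: not dominated.
S4: not dominated.
S5: dominated by S3 (crew size 8≤17, warranty 7≥7, price 520≤574, duration 36≤105).
S6: not dominated (best price).
S7: not dominated (best crew size).
S8: not dominated.
S9: not dominated.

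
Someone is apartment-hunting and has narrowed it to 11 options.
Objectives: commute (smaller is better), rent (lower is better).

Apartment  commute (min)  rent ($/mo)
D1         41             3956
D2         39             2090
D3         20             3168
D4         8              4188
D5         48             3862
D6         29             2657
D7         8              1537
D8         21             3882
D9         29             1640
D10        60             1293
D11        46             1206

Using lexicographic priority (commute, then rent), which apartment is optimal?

First minimize commute: best is 8, kept {D4, D7}.
Then minimize rent: best is 1537, kept {D7}.

D7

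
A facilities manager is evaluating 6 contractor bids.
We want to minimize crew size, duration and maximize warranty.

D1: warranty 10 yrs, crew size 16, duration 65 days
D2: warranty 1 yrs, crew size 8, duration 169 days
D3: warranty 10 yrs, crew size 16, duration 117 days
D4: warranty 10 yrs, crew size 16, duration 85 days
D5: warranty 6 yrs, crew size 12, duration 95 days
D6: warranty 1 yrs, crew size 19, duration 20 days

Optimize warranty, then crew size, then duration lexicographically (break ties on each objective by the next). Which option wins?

First maximize warranty: best is 10, kept {D1, D3, D4}.
Then minimize crew size: best is 16, kept {D1, D3, D4}.
Then minimize duration: best is 65, kept {D1}.

D1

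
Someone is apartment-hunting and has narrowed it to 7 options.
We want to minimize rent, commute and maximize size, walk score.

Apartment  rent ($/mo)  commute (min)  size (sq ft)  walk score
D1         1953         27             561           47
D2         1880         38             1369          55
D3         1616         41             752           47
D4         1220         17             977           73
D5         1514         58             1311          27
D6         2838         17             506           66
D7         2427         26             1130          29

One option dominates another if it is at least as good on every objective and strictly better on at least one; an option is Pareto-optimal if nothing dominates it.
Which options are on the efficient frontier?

D2, D4, D5, D7

D1: dominated by D4 (rent 1220≤1953, commute 17≤27, size 977≥561, walk score 73≥47).
D2: not dominated (best size).
D3: dominated by D4 (rent 1220≤1616, commute 17≤41, size 977≥752, walk score 73≥47).
D4: not dominated (best rent).
D5: not dominated.
D6: dominated by D4 (rent 1220≤2838, commute 17≤17, size 977≥506, walk score 73≥66).
D7: not dominated.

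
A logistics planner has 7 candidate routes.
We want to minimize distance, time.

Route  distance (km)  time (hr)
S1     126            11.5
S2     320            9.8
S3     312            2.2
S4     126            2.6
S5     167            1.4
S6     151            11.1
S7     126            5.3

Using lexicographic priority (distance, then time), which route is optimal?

S4

First minimize distance: best is 126, kept {S1, S4, S7}.
Then minimize time: best is 2.6, kept {S4}.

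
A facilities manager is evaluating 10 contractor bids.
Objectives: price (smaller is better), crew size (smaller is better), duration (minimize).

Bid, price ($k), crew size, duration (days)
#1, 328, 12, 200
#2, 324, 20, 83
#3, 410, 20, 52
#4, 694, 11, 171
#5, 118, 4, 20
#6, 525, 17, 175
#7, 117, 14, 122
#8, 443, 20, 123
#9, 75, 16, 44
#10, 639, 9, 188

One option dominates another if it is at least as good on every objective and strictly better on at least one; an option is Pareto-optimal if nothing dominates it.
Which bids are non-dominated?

#5, #7, #9

#1: dominated by #5 (price 118≤328, crew size 4≤12, duration 20≤200).
#2: dominated by #5 (price 118≤324, crew size 4≤20, duration 20≤83).
#3: dominated by #5 (price 118≤410, crew size 4≤20, duration 20≤52).
#4: dominated by #5 (price 118≤694, crew size 4≤11, duration 20≤171).
#5: not dominated (best crew size).
#6: dominated by #5 (price 118≤525, crew size 4≤17, duration 20≤175).
#7: not dominated.
#8: dominated by #2 (price 324≤443, crew size 20≤20, duration 83≤123).
#9: not dominated (best price).
#10: dominated by #5 (price 118≤639, crew size 4≤9, duration 20≤188).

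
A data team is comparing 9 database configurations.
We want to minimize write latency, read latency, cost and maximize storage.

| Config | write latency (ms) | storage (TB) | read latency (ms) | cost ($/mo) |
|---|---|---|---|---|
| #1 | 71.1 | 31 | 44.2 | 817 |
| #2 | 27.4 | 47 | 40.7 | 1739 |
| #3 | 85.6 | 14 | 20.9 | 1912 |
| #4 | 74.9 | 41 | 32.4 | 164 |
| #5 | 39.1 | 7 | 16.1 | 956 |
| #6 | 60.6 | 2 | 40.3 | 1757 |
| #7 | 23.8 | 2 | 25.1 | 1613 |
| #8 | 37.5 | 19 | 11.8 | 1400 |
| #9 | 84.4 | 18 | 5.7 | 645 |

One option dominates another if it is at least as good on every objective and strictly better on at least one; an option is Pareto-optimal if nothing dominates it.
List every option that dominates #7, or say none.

none

#1: worse on write latency (71.1 vs 23.8).
#2: worse on write latency (27.4 vs 23.8).
#3: worse on write latency (85.6 vs 23.8).
#4: worse on write latency (74.9 vs 23.8).
#5: worse on write latency (39.1 vs 23.8).
#6: worse on write latency (60.6 vs 23.8).
#8: worse on write latency (37.5 vs 23.8).
#9: worse on write latency (84.4 vs 23.8).
No option dominates #7.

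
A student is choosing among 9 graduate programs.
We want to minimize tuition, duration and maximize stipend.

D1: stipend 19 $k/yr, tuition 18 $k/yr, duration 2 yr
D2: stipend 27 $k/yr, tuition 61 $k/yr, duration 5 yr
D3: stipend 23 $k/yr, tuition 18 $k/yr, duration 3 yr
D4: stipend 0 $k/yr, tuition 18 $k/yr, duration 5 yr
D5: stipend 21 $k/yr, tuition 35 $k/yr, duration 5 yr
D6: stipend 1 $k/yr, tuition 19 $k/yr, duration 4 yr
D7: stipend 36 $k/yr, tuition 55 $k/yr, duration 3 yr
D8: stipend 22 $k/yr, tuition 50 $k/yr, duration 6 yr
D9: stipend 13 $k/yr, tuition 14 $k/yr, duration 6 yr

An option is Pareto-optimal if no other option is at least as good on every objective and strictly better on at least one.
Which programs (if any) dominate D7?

D1: worse on stipend (19 vs 36).
D2: worse on stipend (27 vs 36).
D3: worse on stipend (23 vs 36).
D4: worse on stipend (0 vs 36).
D5: worse on stipend (21 vs 36).
D6: worse on stipend (1 vs 36).
D8: worse on stipend (22 vs 36).
D9: worse on stipend (13 vs 36).
No option dominates D7.

none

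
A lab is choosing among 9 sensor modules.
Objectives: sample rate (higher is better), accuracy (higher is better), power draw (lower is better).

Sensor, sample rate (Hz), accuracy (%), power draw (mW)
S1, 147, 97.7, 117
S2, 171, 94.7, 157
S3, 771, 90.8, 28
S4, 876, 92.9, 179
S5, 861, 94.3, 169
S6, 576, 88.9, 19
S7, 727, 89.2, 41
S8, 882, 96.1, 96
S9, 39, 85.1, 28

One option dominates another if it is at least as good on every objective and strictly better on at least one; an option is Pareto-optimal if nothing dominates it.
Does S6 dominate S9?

S6 vs S9: sample rate 576≥39, accuracy 88.9≥85.1, power draw 19≤28 — S6 is at least as good on every objective with at least one strict improvement.

Yes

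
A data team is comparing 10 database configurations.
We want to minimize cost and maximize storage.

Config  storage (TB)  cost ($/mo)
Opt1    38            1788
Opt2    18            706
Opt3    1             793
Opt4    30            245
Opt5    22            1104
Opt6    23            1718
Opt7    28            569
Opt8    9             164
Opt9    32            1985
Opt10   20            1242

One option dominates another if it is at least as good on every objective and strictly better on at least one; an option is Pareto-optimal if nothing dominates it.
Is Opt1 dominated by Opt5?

No

Opt5 vs Opt1: Opt5 is worse on storage (22 vs 38), so it does not dominate Opt1.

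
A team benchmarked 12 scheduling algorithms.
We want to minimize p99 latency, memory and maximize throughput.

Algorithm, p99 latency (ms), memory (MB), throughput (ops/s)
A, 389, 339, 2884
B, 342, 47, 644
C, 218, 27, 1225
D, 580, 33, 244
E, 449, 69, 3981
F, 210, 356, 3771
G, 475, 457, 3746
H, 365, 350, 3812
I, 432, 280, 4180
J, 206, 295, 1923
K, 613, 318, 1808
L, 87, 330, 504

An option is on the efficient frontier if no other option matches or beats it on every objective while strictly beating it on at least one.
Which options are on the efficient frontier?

A, C, E, F, H, I, J, L

A: not dominated.
B: dominated by C (p99 latency 218≤342, memory 27≤47, throughput 1225≥644).
C: not dominated (best memory).
D: dominated by C (p99 latency 218≤580, memory 27≤33, throughput 1225≥244).
E: not dominated.
F: not dominated.
G: dominated by E (p99 latency 449≤475, memory 69≤457, throughput 3981≥3746).
H: not dominated.
I: not dominated (best throughput).
J: not dominated.
K: dominated by E (p99 latency 449≤613, memory 69≤318, throughput 3981≥1808).
L: not dominated (best p99 latency).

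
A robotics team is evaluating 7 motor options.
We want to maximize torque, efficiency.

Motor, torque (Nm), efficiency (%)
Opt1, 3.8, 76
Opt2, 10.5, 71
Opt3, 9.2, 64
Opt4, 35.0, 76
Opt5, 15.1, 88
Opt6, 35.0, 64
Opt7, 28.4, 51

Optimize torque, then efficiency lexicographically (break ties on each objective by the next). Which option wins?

First maximize torque: best is 35.0, kept {Opt4, Opt6}.
Then maximize efficiency: best is 76, kept {Opt4}.

Opt4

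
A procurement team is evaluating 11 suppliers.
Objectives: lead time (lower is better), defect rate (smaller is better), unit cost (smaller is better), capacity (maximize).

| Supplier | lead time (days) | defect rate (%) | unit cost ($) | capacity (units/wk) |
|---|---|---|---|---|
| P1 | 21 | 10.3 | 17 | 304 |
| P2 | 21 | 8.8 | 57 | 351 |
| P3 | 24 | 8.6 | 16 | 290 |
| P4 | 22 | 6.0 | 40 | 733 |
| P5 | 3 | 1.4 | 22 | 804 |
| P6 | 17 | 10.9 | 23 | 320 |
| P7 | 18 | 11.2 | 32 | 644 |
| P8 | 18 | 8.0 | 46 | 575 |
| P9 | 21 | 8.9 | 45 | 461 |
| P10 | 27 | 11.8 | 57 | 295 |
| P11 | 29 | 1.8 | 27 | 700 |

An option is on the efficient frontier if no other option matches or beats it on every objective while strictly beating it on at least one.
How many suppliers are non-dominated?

3

P1: not dominated.
P2: dominated by P5 (lead time 3≤21, defect rate 1.4≤8.8, unit cost 22≤57, capacity 804≥351).
P3: not dominated (best unit cost).
P4: dominated by P5 (lead time 3≤22, defect rate 1.4≤6.0, unit cost 22≤40, capacity 804≥733).
P5: not dominated (best lead time).
P6: dominated by P5 (lead time 3≤17, defect rate 1.4≤10.9, unit cost 22≤23, capacity 804≥320).
P7: dominated by P5 (lead time 3≤18, defect rate 1.4≤11.2, unit cost 22≤32, capacity 804≥644).
P8: dominated by P5 (lead time 3≤18, defect rate 1.4≤8.0, unit cost 22≤46, capacity 804≥575).
P9: dominated by P5 (lead time 3≤21, defect rate 1.4≤8.9, unit cost 22≤45, capacity 804≥461).
P10: dominated by P1 (lead time 21≤27, defect rate 10.3≤11.8, unit cost 17≤57, capacity 304≥295).
P11: dominated by P5 (lead time 3≤29, defect rate 1.4≤1.8, unit cost 22≤27, capacity 804≥700).
Pareto-optimal: P1, P3, P5 → 3.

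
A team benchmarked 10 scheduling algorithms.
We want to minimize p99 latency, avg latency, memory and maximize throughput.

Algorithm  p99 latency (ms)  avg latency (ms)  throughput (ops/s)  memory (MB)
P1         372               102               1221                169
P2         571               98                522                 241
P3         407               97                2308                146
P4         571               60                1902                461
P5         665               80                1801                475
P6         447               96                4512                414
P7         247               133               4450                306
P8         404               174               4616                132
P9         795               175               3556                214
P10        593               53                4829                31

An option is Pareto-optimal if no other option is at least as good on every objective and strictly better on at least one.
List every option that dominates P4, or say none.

P1: worse on avg latency (102 vs 60).
P2: worse on avg latency (98 vs 60).
P3: worse on avg latency (97 vs 60).
P5: worse on p99 latency (665 vs 571).
P6: worse on avg latency (96 vs 60).
P7: worse on avg latency (133 vs 60).
P8: worse on avg latency (174 vs 60).
P9: worse on p99 latency (795 vs 571).
P10: worse on p99 latency (593 vs 571).
No option dominates P4.

none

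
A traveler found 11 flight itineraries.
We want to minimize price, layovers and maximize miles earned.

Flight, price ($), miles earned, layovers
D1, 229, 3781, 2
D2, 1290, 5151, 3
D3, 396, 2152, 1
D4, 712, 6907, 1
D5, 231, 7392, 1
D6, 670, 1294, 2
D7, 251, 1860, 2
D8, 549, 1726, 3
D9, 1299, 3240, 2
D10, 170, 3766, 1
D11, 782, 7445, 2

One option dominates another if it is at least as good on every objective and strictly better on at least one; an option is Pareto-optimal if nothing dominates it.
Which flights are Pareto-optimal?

D1, D5, D10, D11

D1: not dominated.
D2: dominated by D4 (price 712≤1290, miles earned 6907≥5151, layovers 1≤3).
D3: dominated by D5 (price 231≤396, miles earned 7392≥2152, layovers 1≤1).
D4: dominated by D5 (price 231≤712, miles earned 7392≥6907, layovers 1≤1).
D5: not dominated.
D6: dominated by D1 (price 229≤670, miles earned 3781≥1294, layovers 2≤2).
D7: dominated by D1 (price 229≤251, miles earned 3781≥1860, layovers 2≤2).
D8: dominated by D1 (price 229≤549, miles earned 3781≥1726, layovers 2≤3).
D9: dominated by D1 (price 229≤1299, miles earned 3781≥3240, layovers 2≤2).
D10: not dominated (best price).
D11: not dominated (best miles earned).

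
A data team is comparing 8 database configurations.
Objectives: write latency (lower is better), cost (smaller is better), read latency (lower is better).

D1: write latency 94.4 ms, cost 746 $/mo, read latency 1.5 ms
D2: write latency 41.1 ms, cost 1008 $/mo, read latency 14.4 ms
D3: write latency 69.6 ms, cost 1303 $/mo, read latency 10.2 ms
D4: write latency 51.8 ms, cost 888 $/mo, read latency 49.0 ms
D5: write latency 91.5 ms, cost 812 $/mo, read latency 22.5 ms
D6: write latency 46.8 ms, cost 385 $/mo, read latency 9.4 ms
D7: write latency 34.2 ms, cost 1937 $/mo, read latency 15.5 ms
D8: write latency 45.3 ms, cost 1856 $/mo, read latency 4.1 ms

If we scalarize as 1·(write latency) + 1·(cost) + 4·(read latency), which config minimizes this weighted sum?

D6

D1: 1·94.4 + 1·746 + 4·1.5 = 846.4
D2: 1·41.1 + 1·1008 + 4·14.4 = 1106.7
D3: 1·69.6 + 1·1303 + 4·10.2 = 1413.4
D4: 1·51.8 + 1·888 + 4·49.0 = 1135.8
D5: 1·91.5 + 1·812 + 4·22.5 = 993.5
D6: 1·46.8 + 1·385 + 4·9.4 = 469.4
D7: 1·34.2 + 1·1937 + 4·15.5 = 2033.2
D8: 1·45.3 + 1·1856 + 4·4.1 = 1917.7
Lowest: D6 at 469.4.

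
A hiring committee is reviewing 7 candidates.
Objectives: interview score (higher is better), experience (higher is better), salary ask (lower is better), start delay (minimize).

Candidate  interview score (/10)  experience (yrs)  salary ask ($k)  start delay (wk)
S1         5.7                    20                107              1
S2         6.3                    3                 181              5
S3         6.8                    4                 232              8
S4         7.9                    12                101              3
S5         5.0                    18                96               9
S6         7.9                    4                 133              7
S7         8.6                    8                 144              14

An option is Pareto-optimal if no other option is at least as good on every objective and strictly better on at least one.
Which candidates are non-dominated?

S1: not dominated (best experience).
S2: dominated by S4 (interview score 7.9≥6.3, experience 12≥3, salary ask 101≤181, start delay 3≤5).
S3: dominated by S4 (interview score 7.9≥6.8, experience 12≥4, salary ask 101≤232, start delay 3≤8).
S4: not dominated.
S5: not dominated (best salary ask).
S6: dominated by S4 (interview score 7.9≥7.9, experience 12≥4, salary ask 101≤133, start delay 3≤7).
S7: not dominated (best interview score).

S1, S4, S5, S7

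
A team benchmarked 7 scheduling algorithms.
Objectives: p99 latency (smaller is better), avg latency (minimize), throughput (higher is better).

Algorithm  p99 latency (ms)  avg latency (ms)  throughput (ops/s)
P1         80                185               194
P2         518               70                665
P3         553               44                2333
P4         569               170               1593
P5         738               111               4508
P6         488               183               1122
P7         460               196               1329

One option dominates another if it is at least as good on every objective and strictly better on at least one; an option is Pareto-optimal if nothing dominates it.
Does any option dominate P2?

No

P1: worse on avg latency (185 vs 70).
P3: worse on p99 latency (553 vs 518).
P4: worse on p99 latency (569 vs 518).
P5: worse on p99 latency (738 vs 518).
P6: worse on avg latency (183 vs 70).
P7: worse on avg latency (196 vs 70).
No option is at least as good as P2 on every objective and strictly better on one.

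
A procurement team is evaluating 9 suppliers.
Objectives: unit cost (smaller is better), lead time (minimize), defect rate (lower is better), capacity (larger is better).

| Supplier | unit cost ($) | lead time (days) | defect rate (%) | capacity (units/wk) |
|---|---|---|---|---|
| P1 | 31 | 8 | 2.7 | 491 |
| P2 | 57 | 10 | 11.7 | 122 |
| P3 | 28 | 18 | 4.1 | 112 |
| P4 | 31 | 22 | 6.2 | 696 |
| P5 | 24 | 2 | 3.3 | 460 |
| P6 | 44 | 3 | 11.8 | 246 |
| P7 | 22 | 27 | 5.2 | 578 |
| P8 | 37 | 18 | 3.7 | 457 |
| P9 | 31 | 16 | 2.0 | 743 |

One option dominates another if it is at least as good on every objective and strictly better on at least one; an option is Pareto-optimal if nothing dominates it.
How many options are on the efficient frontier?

4

P1: not dominated.
P2: dominated by P1 (unit cost 31≤57, lead time 8≤10, defect rate 2.7≤11.7, capacity 491≥122).
P3: dominated by P5 (unit cost 24≤28, lead time 2≤18, defect rate 3.3≤4.1, capacity 460≥112).
P4: dominated by P9 (unit cost 31≤31, lead time 16≤22, defect rate 2.0≤6.2, capacity 743≥696).
P5: not dominated (best lead time).
P6: dominated by P5 (unit cost 24≤44, lead time 2≤3, defect rate 3.3≤11.8, capacity 460≥246).
P7: not dominated (best unit cost).
P8: dominated by P1 (unit cost 31≤37, lead time 8≤18, defect rate 2.7≤3.7, capacity 491≥457).
P9: not dominated (best defect rate).
Pareto-optimal: P1, P5, P7, P9 → 4.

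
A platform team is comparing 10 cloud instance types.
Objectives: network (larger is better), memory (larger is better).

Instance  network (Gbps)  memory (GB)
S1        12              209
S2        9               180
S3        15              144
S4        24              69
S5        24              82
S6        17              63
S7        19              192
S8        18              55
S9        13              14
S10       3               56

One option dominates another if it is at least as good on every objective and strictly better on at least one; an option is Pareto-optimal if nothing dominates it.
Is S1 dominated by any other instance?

No

S2: worse on network (9 vs 12).
S3: worse on memory (144 vs 209).
S4: worse on memory (69 vs 209).
S5: worse on memory (82 vs 209).
S6: worse on memory (63 vs 209).
S7: worse on memory (192 vs 209).
S8: worse on memory (55 vs 209).
S9: worse on memory (14 vs 209).
S10: worse on network (3 vs 12).
No option is at least as good as S1 on every objective and strictly better on one.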